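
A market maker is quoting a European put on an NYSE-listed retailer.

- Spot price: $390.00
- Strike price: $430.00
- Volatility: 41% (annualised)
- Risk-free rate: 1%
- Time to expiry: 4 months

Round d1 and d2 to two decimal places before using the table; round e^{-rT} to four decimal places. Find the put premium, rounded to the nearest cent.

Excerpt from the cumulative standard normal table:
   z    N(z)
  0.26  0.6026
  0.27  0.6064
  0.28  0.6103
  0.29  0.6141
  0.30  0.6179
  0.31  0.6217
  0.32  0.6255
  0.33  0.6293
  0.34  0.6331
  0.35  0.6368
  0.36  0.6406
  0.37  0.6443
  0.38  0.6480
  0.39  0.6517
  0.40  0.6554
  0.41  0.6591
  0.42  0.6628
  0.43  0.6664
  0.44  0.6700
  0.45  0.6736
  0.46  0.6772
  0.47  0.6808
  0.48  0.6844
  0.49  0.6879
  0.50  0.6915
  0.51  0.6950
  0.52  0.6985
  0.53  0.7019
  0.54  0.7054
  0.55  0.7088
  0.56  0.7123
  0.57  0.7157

$61.35

T = 0.3333;  σ√T = 0.2367
d₁ = [ln(390/430) + (0.01 + 0.41²/2)·0.3333] / 0.2367 = [-0.0976 + 0.0313] / 0.2367 = -0.2800 ⇒ -0.28
d₂ = d₁ − σ√T = -0.2800 − 0.2367 = -0.5168 ⇒ -0.52
exp(−rT) = exp(−0.01·0.3333) = 0.9967
N(−d₂) = N(0.52) = 0.6985;  N(−d₁) = N(0.28) = 0.6103
P = 430·0.9967·0.6985 − 390·0.6103 = 299.3638 − 238.0170 = 61.3468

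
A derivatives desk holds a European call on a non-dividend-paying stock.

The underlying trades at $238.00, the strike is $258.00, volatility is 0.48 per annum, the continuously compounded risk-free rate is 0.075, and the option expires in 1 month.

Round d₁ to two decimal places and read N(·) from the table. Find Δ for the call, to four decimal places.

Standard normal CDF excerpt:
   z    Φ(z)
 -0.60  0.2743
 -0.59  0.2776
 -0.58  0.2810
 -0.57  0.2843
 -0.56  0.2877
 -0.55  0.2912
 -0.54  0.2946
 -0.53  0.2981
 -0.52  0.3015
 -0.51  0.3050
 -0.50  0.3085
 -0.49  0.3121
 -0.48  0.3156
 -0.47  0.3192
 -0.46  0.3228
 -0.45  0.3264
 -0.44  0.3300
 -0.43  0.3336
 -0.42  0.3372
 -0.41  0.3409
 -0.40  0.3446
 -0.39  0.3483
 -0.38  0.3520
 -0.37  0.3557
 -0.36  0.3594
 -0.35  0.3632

0.3192

σ√T = 0.48 × 0.2887 = 0.1386
d₁ = [ln(238/258) + (0.075 + ½·0.48²)·0.08333] / (σ√T) = (-0.0807 + 0.0158) / 0.1386 = -0.4679 → -0.47
N(d₁) = N(-0.47) = 0.3192
Δ_call = N(d₁) = 0.3192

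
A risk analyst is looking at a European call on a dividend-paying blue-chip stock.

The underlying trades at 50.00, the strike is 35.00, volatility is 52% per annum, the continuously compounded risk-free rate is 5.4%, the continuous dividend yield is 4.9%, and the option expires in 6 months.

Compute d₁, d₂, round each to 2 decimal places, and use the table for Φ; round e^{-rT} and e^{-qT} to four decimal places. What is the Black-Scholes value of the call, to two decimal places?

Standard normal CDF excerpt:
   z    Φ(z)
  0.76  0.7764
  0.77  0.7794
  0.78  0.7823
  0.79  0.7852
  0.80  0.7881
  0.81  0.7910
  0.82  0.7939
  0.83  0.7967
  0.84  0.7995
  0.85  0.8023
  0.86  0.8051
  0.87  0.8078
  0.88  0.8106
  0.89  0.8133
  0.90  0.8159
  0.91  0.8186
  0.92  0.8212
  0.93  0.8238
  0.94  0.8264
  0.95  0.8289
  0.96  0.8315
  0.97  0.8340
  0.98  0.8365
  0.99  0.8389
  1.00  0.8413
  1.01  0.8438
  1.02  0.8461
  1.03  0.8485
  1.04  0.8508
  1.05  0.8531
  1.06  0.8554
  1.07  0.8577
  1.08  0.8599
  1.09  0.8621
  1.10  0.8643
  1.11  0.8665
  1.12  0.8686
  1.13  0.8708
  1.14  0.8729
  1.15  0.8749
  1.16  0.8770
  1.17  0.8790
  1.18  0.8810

16.04

σ√T = 0.52·√0.5 = 0.3677
d₁ = [ln(50/35) + (0.054 − 0.049 + 0.52²/2)·0.5] / 0.3677 = [0.3567 + 0.0701] / 0.3677 = 1.1607 ≈ 1.16
d₂ = d₁ − σ√T = 1.1607 − 0.3677 = 0.7930 ≈ 0.79
exp(−qT) = exp(−0.049·0.5) = 0.9758;  exp(−rT) = exp(−0.054·0.5) = 0.9734
C = 50·0.9758·N(1.16) − 35·0.9734·N(0.79) = 50·0.9758·0.8770 − 35·0.9734·0.7852 = 42.7888 − 26.7510 = 16.0379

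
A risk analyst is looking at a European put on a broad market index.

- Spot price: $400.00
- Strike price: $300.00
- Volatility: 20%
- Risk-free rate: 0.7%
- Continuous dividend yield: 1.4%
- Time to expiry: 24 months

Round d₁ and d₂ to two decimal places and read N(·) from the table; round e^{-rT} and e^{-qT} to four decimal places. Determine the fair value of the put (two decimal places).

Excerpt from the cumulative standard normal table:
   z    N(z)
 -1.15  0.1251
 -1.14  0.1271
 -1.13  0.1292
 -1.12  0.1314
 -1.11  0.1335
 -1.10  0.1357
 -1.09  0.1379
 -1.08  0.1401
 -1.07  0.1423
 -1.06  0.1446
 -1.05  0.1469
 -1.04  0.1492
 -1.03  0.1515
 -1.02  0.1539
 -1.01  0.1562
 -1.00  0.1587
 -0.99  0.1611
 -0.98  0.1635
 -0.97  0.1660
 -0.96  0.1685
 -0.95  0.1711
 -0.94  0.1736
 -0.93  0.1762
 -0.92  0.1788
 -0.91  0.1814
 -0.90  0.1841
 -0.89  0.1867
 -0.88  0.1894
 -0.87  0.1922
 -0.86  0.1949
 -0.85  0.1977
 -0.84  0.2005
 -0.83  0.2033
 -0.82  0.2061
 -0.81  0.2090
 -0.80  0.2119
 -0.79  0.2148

T = 2;  σ√T = 0.2828
d₁ = [ln(400/300) + (0.007 − 0.014 + 0.2²/2)·2] / 0.2828 = [0.2877 + 0.0260] / 0.2828 = 1.1090 → 1.11
d₂ = d₁ − σ√T = 1.1090 − 0.2828 = 0.8262 → 0.83
e^(−qT) = e^(−0.014·2) = 0.9724;  e^(−rT) = e^(−0.007·2) = 0.9861
N(−d₂) = N(-0.83) = 0.2033;  N(−d₁) = N(-1.11) = 0.1335
P = 300·0.9861·0.2033 − 400·0.9724·0.1335 = 60.1422 − 51.9262 = 8.2161

$8.22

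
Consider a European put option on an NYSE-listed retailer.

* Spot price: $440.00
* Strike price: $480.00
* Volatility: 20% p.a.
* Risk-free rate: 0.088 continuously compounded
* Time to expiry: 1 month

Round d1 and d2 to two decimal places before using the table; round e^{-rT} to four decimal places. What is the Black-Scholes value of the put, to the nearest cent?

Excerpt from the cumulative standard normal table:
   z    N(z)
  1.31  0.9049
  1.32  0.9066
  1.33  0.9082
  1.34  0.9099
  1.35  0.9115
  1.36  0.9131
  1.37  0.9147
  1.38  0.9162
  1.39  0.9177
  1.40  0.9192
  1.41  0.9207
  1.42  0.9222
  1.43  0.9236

$37.65

σ√T = 0.2·√0.08333 = 0.0577
ln(S/K) + (r + σ²/2)T = ln(440/480) + (0.088 + 0.2²/2)·0.08333 = -0.0870 + 0.0090 = -0.0780
d₁ = -0.0780 / 0.0577 = -1.3512 → -1.35
d₂ = d₁ − σ√T = -1.3512 − 0.0577 = -1.4089 → -1.41
exp(−rT) = exp(−0.088·0.08333) = 0.9927
P = 480·0.9927·N(1.41) − 440·N(1.35) = 480·0.9927·0.9207 − 440·0.9115 = 438.7099 − 401.0600 = 37.6499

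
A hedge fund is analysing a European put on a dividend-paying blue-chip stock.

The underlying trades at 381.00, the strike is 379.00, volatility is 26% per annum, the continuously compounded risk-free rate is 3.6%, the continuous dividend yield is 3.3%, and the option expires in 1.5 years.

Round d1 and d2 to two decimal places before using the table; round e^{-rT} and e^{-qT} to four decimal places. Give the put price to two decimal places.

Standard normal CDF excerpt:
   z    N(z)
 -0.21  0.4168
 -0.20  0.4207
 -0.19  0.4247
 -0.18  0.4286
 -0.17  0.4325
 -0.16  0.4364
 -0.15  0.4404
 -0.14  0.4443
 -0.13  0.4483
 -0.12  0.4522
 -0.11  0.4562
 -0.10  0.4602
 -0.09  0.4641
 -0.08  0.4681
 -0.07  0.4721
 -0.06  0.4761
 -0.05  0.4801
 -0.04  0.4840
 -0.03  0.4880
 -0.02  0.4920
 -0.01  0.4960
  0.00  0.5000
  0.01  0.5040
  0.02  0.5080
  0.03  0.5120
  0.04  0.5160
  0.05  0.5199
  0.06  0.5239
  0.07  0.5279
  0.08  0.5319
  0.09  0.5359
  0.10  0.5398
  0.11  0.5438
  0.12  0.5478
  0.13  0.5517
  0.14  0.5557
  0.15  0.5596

44.10

T = 1.5;  σ√T = 0.3184
d₁ = [ln(381/379) + (0.036 − 0.033 + ½·0.26²)·1.5] / (σ√T) = (0.0053 + 0.0552) / 0.3184 = 0.1899 ⇒ 0.19
d₂ = 0.1899 − 0.3184 = -0.1286 ⇒ -0.13
e^(−qT) = e^(−0.033·1.5) = 0.9517;  e^(−rT) = e^(−0.036·1.5) = 0.9474
N(−d₂) = N(0.13) = 0.5517;  N(−d₁) = N(-0.19) = 0.4247
P = 379·0.9474·0.5517 − 381·0.9517·0.4247 = 198.0959 − 153.9952 = 44.1007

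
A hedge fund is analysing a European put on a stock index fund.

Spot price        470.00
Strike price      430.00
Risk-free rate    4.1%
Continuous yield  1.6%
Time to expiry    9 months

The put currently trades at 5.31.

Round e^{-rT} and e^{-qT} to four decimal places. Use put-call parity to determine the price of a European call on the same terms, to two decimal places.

52.75

exp(−qT) = exp(−0.016·0.75) = 0.9881;  exp(−rT) = exp(−0.041·0.75) = 0.9697
Put-call parity: C − P = S·e^(−qT) − K·e^(−rT) = 470·0.9881 − 430·0.9697 = 464.4070 − 416.9710 = 47.4360
C = P + (C − P) = 5.31 + (47.4360) = 52.7460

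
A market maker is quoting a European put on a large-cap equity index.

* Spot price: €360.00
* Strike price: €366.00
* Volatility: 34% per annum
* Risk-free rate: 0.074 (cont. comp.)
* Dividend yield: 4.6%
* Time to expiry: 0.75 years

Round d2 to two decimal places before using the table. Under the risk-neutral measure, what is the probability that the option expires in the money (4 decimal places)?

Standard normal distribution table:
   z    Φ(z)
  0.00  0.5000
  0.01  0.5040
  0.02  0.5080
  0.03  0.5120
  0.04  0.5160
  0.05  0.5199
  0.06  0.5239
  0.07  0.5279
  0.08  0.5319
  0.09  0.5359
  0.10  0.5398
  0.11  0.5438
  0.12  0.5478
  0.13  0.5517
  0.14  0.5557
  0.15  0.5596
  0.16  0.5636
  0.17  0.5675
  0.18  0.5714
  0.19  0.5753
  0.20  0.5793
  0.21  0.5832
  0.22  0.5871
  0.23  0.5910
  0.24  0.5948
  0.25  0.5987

0.5517

σ√T = 0.34 × 0.8660 = 0.2944
ln(S/K) + (r − q + σ²/2)T = ln(360/366) + (0.074 − 0.046 + 0.34²/2)·0.75 = -0.0165 + 0.0644 = 0.0478
d₁ = 0.0478 / 0.2944 = 0.1624 ⇒ 0.16
d₂ = d₁ − σ√T = 0.1624 − 0.2944 = -0.1320 ⇒ -0.13
Pr(exercise) under Q = N(−d₂) = N(0.13) = 0.5517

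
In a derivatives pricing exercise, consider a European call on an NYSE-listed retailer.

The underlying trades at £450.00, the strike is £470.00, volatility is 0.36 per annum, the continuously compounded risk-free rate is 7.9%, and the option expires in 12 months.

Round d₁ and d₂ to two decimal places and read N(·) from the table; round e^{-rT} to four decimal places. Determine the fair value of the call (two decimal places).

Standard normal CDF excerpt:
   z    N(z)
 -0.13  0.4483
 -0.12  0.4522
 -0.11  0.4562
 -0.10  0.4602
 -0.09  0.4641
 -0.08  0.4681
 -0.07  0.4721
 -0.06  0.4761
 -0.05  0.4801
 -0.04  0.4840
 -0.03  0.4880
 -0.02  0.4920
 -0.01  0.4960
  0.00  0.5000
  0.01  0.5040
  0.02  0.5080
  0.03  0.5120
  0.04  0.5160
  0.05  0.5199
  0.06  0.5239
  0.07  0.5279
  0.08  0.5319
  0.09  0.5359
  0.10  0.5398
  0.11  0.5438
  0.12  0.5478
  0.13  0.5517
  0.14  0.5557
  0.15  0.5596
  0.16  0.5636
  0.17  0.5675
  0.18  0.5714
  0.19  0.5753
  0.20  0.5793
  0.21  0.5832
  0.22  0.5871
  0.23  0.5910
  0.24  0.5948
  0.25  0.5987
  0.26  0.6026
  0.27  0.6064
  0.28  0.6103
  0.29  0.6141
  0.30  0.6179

T = 1;  σ√T = 0.3600
d₁ = [ln(450/470) + (0.079 + ½·0.36²)·1] / (σ√T) = (-0.0435 + 0.1438) / 0.3600 = 0.2787 which rounds to 0.28
d₂ = 0.2787 − 0.3600 = -0.0813 which rounds to -0.08
e^(−rT) = e^(−0.079·1) = 0.9240
C = 450·N(0.28) − 470·0.9240·N(-0.08) = 450·0.6103 − 470·0.9240·0.4681 = 274.6350 − 203.2865 = 71.3485

£71.35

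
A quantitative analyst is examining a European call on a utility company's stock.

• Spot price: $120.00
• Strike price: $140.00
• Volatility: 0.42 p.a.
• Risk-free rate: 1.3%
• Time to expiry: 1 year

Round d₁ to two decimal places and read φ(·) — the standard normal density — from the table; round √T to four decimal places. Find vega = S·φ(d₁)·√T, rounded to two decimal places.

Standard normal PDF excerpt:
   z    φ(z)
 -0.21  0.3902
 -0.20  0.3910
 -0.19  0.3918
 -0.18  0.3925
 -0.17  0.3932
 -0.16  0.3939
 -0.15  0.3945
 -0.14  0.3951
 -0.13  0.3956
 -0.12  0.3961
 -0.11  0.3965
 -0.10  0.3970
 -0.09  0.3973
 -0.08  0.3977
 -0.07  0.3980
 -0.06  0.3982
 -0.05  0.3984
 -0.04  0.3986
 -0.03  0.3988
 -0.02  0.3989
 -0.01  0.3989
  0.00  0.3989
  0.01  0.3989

T = 1;  σ√T = 0.4200
ln(S/K) + (r + σ²/2)T = ln(120/140) + (0.013 + 0.42²/2)·1 = -0.1542 + 0.1012 = -0.0530
d₁ = -0.0530 / 0.4200 = -0.1261 ⇒ -0.13
√T = √1 = 1.0000
φ(d₁) = φ(-0.13) = 0.3956
vega = S·φ(d₁)·√T = 120·0.3956·1.0000 = 47.4720

47.47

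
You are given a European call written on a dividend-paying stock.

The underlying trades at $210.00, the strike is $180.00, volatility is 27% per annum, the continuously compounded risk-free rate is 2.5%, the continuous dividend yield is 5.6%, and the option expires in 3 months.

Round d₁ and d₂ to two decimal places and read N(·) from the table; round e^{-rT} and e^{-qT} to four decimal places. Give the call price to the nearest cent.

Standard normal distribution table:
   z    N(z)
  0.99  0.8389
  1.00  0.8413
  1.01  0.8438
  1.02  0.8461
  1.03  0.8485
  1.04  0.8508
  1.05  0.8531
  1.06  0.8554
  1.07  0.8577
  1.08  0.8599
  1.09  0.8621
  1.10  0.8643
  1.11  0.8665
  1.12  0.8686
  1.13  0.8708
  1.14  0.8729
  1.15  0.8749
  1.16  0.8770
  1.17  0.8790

σ√T = 0.27·√0.25 = 0.1350
d₁ = [ln(210/180) + (0.025 − 0.056 + 0.27²/2)·0.25] / 0.1350 = [0.1542 + 0.0014] / 0.1350 = 1.1519 ≈ 1.15
d₂ = d₁ − σ√T = 1.1519 − 0.1350 = 1.0169 ≈ 1.02
exp(−qT) = exp(−0.056·0.25) = 0.9861;  exp(−rT) = exp(−0.025·0.25) = 0.9938
C = 210·0.9861·N(1.15) − 180·0.9938·N(1.02) = 210·0.9861·0.8749 − 180·0.9938·0.8461 = 181.1752 − 151.3538 = 29.8214

$29.82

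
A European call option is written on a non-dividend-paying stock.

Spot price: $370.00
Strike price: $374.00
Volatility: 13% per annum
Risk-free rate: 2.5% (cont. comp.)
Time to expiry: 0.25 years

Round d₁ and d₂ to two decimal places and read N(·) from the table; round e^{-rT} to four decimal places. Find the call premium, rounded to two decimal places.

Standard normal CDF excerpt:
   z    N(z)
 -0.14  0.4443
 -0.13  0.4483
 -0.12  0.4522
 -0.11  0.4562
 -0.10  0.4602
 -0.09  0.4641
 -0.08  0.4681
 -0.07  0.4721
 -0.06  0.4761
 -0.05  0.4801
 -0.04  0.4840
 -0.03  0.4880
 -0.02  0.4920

σ√T = 0.13·√0.25 = 0.0650
d₁ = [ln(370/374) + (0.025 + 0.13²/2)·0.25] / 0.0650 = [-0.0108 + 0.0084] / 0.0650 = -0.0368 which rounds to -0.04
d₂ = d₁ − σ√T = -0.0368 − 0.0650 = -0.1018 which rounds to -0.10
e^(−rT) = e^(−0.025·0.25) = 0.9938
C = 370·N(-0.04) − 374·0.9938·N(-0.10) = 370·0.4840 − 374·0.9938·0.4602 = 179.0800 − 171.0477 = 8.0323

$8.03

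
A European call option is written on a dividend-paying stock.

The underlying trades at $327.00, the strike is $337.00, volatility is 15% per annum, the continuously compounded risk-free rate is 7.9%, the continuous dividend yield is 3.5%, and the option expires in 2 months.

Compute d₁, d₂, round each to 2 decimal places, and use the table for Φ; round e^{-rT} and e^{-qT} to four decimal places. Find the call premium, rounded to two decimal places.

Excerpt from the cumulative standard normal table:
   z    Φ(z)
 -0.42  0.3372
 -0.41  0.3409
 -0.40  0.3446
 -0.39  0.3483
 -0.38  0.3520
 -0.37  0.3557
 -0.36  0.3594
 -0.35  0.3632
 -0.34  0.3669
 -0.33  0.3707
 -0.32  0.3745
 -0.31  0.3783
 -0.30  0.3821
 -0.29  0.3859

σ√T = 0.15 × 0.4082 = 0.0612
ln(S/K) + (r − q + σ²/2)T = ln(327/337) + (0.079 − 0.035 + 0.15²/2)·0.1667 = -0.0301 + 0.0092 = -0.0209
d₁ = -0.0209 / 0.0612 = -0.3415 ≈ -0.34
d₂ = d₁ − σ√T = -0.3415 − 0.0612 = -0.4028 ≈ -0.40
exp(−qT) = exp(−0.035·0.1667) = 0.9942;  exp(−rT) = exp(−0.079·0.1667) = 0.9869
C = 327·0.9942·N(-0.34) − 337·0.9869·N(-0.40) = 327·0.9942·0.3669 − 337·0.9869·0.3446 = 119.2804 − 114.6089 = 4.6715

$4.67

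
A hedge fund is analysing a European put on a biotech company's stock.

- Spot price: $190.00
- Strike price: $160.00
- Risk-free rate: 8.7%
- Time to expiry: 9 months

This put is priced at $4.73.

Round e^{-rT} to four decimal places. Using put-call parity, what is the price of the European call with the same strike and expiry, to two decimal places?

e^(−rT) = e^(−0.087·0.75) = 0.9368
Put-call parity: C − P = S − K·e^(−rT) = 190 − 160·0.9368 = 190 − 149.8880 = 40.1120
C = P + (C − P) = 4.73 + (40.1120) = 44.8420

$44.84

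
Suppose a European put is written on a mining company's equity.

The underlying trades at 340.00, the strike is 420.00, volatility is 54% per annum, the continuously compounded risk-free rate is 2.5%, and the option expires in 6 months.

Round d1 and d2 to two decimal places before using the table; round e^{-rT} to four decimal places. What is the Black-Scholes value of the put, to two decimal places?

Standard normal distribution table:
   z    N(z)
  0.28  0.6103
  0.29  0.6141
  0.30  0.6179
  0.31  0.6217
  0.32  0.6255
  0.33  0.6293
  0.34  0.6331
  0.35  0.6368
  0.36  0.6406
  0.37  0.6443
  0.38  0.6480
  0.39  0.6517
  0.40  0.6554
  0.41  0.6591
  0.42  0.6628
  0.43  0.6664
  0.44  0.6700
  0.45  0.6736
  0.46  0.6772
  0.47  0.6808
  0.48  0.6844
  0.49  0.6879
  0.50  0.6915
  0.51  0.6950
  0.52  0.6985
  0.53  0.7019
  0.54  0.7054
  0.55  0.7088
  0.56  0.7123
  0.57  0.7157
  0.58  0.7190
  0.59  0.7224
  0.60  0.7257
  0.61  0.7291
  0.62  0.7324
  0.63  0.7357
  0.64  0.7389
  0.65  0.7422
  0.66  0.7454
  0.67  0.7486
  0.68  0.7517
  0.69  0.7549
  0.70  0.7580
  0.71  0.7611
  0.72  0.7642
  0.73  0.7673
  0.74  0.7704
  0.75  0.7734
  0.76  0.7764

σ√T = 0.54·√0.5 = 0.3818
d₁ = [ln(340/420) + (0.025 + 0.54²/2)·0.5] / 0.3818 = [-0.2113 + 0.0854] / 0.3818 = -0.3297 ≈ -0.33
d₂ = d₁ − σ√T = -0.3297 − 0.3818 = -0.7116 ≈ -0.71
exp(−rT) = exp(−0.025·0.5) = 0.9876
N(−d₂) = N(0.71) = 0.7611;  N(−d₁) = N(0.33) = 0.6293
P = 420·0.9876·0.7611 − 340·0.6293 = 315.6982 − 213.9620 = 101.7362

101.74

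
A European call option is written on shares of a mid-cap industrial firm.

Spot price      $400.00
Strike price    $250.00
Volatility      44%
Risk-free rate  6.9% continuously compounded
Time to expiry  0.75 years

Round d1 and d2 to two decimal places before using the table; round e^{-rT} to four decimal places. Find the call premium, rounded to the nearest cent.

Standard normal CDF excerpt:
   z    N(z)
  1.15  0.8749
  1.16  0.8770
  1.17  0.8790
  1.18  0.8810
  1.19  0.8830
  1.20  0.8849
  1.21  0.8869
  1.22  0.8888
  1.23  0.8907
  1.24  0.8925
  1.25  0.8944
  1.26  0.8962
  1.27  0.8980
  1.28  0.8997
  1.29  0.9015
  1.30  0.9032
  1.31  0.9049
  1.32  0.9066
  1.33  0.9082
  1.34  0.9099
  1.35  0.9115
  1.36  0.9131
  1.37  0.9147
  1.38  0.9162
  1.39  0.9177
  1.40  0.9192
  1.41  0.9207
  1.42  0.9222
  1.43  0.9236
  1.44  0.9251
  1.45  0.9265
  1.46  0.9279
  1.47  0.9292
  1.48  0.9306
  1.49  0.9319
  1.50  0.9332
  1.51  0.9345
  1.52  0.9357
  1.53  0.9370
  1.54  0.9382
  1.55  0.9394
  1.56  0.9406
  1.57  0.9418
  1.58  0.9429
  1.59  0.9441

$167.09

T = 0.75;  σ√T = 0.3811
ln(S/K) + (r + σ²/2)T = ln(400/250) + (0.069 + 0.44²/2)·0.75 = 0.4700 + 0.1244 = 0.5944
d₁ = 0.5944 / 0.3811 = 1.5598 which rounds to 1.56
d₂ = d₁ − σ√T = 1.5598 − 0.3811 = 1.1787 which rounds to 1.18
e^(−rT) = e^(−0.069·0.75) = 0.9496
C = 400·N(1.56) − 250·0.9496·N(1.18) = 400·0.9406 − 250·0.9496·0.8810 = 376.2400 − 209.1494 = 167.0906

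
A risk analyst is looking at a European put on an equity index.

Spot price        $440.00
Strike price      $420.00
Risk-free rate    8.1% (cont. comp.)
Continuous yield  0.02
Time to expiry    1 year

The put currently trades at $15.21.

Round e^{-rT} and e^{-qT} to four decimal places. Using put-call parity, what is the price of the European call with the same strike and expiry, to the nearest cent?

e^(−qT) = e^(−0.02·1) = 0.9802;  e^(−rT) = e^(−0.081·1) = 0.9222
Put-call parity: C − P = S·e^(−qT) − K·e^(−rT) = 440·0.9802 − 420·0.9222 = 431.2880 − 387.3240 = 43.9640
C = P + (C − P) = 15.21 + (43.9640) = 59.1740

$59.17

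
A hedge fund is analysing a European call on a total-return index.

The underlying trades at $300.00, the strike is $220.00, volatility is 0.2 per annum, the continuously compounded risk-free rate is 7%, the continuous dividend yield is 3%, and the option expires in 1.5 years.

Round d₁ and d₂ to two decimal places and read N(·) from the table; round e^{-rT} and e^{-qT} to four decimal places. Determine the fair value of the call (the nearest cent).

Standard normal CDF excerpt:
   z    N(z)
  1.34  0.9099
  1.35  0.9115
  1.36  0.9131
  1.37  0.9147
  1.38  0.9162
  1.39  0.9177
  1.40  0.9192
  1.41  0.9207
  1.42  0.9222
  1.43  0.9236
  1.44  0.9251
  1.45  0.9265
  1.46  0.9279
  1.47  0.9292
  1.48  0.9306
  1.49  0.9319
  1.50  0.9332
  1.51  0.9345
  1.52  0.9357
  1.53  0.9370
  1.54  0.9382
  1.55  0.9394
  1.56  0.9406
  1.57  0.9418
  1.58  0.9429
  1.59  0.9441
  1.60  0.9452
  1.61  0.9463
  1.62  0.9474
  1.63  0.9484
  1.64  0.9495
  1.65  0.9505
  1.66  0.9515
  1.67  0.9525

T = 1.5;  σ√T = 0.2449
d₁ = [ln(300/220) + (0.07 − 0.03 + ½·0.2²)·1.5] / (σ√T) = (0.3102 + 0.0900) / 0.2449 = 1.6336 ⇒ 1.63
d₂ = 1.6336 − 0.2449 = 1.3887 ⇒ 1.39
exp(−qT) = exp(−0.03·1.5) = 0.9560;  exp(−rT) = exp(−0.07·1.5) = 0.9003
N(d₁) = N(1.63) = 0.9484;  N(d₂) = N(1.39) = 0.9177
C = 300·0.9560·0.9484 − 220·0.9003·0.9177 = 272.0011 − 181.7652 = 90.2360

$90.24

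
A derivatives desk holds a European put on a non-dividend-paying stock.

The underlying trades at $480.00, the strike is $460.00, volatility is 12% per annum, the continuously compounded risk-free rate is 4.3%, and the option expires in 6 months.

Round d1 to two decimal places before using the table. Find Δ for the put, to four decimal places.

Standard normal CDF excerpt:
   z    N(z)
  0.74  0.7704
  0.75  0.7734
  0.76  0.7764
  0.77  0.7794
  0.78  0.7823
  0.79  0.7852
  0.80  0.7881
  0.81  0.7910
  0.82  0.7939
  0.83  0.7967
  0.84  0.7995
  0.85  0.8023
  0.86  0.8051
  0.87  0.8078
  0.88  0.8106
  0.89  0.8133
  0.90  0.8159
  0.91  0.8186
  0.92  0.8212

T = 0.5;  σ√T = 0.0849
ln(S/K) + (r + σ²/2)T = ln(480/460) + (0.043 + 0.12²/2)·0.5 = 0.0426 + 0.0251 = 0.0677
d₁ = 0.0677 / 0.0849 = 0.7974 ≈ 0.80
N(d₁) = N(0.80) = 0.7881
Δ_put = N(d₁) − 1 = 0.7881 − 1 = -0.2119

-0.2119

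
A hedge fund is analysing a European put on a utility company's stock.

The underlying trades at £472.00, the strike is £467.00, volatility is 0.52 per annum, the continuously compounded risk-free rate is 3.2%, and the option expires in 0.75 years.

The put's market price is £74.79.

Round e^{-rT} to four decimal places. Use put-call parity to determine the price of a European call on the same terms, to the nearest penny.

exp(−rT) = exp(−0.032·0.75) = 0.9763
Put-call parity: C − P = S − K·e^(−rT) = 472 − 467·0.9763 = 472 − 455.9321 = 16.0679
C = P + (C − P) = 74.79 + (16.0679) = 90.8579

£90.86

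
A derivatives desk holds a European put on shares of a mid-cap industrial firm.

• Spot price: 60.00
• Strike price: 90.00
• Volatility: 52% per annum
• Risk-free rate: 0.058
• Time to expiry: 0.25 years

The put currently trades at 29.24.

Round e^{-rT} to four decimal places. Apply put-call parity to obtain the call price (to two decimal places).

e^(−rT) = e^(−0.058·0.25) = 0.9856
Put-call parity: C − P = S − K·e^(−rT) = 60 − 90·0.9856 = 60 − 88.7040 = -28.7040
C = P + (C − P) = 29.24 + (-28.7040) = 0.5360

0.54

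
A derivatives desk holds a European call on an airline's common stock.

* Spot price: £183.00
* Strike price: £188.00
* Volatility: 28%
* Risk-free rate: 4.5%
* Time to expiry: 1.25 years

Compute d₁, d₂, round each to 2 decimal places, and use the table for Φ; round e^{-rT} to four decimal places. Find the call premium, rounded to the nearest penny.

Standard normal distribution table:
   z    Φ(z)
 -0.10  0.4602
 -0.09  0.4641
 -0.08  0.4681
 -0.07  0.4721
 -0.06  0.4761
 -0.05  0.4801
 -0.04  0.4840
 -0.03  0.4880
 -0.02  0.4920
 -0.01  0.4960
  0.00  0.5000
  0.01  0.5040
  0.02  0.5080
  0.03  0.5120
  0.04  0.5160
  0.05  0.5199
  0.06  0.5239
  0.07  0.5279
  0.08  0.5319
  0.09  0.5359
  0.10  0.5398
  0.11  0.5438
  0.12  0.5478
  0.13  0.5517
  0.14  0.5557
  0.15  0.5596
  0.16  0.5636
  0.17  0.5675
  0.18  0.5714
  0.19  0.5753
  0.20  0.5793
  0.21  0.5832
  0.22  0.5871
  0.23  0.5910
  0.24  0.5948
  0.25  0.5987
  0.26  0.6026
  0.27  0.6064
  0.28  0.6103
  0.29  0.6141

£24.95

σ√T = 0.28·√1.25 = 0.3130
ln(S/K) + (r + σ²/2)T = ln(183/188) + (0.045 + 0.28²/2)·1.25 = -0.0270 + 0.1052 = 0.0783
d₁ = 0.0783 / 0.3130 = 0.2501 which rounds to 0.25
d₂ = d₁ − σ√T = 0.2501 − 0.3130 = -0.0629 which rounds to -0.06
e^(−rT) = e^(−0.045·1.25) = 0.9453
N(d₁) = N(0.25) = 0.5987;  N(d₂) = N(-0.06) = 0.4761
C = 183·0.5987 − 188·0.9453·0.4761 = 109.5621 − 84.6108 = 24.9513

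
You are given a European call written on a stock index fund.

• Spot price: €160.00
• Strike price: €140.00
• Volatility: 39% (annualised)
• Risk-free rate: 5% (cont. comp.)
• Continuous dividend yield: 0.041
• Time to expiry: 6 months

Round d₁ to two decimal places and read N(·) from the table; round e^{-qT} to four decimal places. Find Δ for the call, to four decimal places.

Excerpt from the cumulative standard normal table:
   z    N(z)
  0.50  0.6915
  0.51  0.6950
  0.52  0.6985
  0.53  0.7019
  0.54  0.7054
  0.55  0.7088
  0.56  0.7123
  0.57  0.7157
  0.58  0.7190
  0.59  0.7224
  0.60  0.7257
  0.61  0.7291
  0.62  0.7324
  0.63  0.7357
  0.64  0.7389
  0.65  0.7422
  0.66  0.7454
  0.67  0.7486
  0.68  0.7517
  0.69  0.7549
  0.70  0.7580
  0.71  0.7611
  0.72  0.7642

T = 0.5;  σ√T = 0.2758
ln(S/K) + (r − q + σ²/2)T = ln(160/140) + (0.05 − 0.041 + 0.39²/2)·0.5 = 0.1335 + 0.0425 = 0.1761
d₁ = 0.1761 / 0.2758 = 0.6384 → 0.64
N(d₁) = N(0.64) = 0.7389
Δ_call = e^(−qT)·N(d₁) = 0.9797·0.7389 = 0.7239

0.7239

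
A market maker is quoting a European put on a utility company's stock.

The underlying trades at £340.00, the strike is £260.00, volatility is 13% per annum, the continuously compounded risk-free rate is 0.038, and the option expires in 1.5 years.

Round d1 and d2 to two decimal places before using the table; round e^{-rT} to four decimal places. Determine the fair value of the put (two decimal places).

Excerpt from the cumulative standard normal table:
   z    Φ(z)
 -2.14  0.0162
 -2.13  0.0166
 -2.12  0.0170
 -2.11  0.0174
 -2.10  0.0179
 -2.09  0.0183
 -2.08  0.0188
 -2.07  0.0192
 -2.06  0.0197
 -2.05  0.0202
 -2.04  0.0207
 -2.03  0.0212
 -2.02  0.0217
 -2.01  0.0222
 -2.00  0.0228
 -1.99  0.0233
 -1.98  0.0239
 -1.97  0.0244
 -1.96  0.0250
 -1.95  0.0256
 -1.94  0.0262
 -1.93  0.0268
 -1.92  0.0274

σ√T = 0.13·√1.5 = 0.1592
d₁ = [ln(340/260) + (0.038 + 0.13²/2)·1.5] / 0.1592 = [0.2683 + 0.0697] / 0.1592 = 2.1225 ⇒ 2.12
d₂ = d₁ − σ√T = 2.1225 − 0.1592 = 1.9633 ⇒ 1.96
e^(−rT) = e^(−0.038·1.5) = 0.9446
N(−d₂) = N(-1.96) = 0.0250;  N(−d₁) = N(-2.12) = 0.0170
P = 260·0.9446·0.0250 − 340·0.0170 = 6.1399 − 5.7800 = 0.3599

£0.36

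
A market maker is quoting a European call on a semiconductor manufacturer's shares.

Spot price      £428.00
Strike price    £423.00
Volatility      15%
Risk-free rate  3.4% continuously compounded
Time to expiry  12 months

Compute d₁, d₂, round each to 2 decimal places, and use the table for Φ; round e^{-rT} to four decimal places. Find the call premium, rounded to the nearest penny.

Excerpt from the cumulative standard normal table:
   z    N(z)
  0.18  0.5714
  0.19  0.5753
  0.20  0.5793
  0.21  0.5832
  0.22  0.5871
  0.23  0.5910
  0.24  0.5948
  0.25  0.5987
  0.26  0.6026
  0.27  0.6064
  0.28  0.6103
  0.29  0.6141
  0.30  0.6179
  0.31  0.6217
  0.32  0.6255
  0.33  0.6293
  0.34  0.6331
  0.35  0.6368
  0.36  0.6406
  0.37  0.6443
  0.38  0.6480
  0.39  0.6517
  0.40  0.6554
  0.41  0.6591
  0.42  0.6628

σ√T = 0.15 × 1.0000 = 0.1500
d₁ = [ln(428/423) + (0.034 + 0.15²/2)·1] / 0.1500 = [0.0118 + 0.0452] / 0.1500 = 0.3800 ⇒ 0.38
d₂ = d₁ − σ√T = 0.3800 − 0.1500 = 0.2300 ⇒ 0.23
e^(−rT) = e^(−0.034·1) = 0.9666
C = 428·N(0.38) − 423·0.9666·N(0.23) = 428·0.6480 − 423·0.9666·0.5910 = 277.3440 − 241.6432 = 35.7008

£35.70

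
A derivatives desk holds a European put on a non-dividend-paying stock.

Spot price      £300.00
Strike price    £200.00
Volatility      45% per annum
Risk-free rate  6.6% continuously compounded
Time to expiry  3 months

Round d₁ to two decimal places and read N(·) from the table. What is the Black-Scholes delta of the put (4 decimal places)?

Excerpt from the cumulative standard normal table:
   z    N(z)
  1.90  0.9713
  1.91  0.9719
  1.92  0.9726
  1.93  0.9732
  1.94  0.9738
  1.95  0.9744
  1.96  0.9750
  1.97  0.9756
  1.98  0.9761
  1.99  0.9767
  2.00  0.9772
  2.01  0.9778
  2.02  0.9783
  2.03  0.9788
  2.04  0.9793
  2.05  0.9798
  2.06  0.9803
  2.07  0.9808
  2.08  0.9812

-0.0233

T = 0.25;  σ√T = 0.2250
d₁ = [ln(300/200) + (0.066 + 0.45²/2)·0.25] / 0.2250 = [0.4055 + 0.0418] / 0.2250 = 1.9879 ≈ 1.99
N(d₁) = N(1.99) = 0.9767
Δ_put = N(d₁) − 1 = 0.9767 − 1 = -0.0233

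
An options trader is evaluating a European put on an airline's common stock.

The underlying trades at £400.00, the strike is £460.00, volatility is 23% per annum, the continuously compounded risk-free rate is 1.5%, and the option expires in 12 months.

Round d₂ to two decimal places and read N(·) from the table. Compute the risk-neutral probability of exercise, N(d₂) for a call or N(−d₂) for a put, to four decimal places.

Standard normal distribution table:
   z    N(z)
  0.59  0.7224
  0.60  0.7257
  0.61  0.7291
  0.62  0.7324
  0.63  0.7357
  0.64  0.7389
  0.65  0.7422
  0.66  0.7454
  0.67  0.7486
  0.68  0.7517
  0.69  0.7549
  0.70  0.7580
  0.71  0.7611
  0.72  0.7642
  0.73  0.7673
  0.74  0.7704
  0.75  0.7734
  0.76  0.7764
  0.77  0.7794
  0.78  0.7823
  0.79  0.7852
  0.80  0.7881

σ√T = 0.23 × 1.0000 = 0.2300
d₁ = [ln(400/460) + (0.015 + 0.23²/2)·1] / 0.2300 = [-0.1398 + 0.0415] / 0.2300 = -0.4274 → -0.43
d₂ = d₁ − σ√T = -0.4274 − 0.2300 = -0.6574 → -0.66
Pr(exercise) under Q = N(−d₂) = N(0.66) = 0.7454

0.7454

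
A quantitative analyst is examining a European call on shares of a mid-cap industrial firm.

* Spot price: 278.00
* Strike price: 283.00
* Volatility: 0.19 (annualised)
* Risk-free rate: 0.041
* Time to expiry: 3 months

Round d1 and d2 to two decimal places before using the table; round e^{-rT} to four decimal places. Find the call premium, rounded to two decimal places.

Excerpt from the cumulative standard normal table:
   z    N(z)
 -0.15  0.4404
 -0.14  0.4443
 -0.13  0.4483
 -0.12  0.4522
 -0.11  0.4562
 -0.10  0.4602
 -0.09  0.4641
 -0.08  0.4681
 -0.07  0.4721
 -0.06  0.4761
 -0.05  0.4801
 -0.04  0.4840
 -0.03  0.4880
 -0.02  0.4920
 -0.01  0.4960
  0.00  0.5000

10.09

T = 0.25;  σ√T = 0.0950
d₁ = [ln(278/283) + (0.041 + ½·0.19²)·0.25] / (σ√T) = (-0.0178 + 0.0148) / 0.0950 = -0.0322 → -0.03
d₂ = -0.0322 − 0.0950 = -0.1272 → -0.13
exp(−rT) = exp(−0.041·0.25) = 0.9898
C = 278·N(-0.03) − 283·0.9898·N(-0.13) = 278·0.4880 − 283·0.9898·0.4483 = 135.6640 − 125.5748 = 10.0892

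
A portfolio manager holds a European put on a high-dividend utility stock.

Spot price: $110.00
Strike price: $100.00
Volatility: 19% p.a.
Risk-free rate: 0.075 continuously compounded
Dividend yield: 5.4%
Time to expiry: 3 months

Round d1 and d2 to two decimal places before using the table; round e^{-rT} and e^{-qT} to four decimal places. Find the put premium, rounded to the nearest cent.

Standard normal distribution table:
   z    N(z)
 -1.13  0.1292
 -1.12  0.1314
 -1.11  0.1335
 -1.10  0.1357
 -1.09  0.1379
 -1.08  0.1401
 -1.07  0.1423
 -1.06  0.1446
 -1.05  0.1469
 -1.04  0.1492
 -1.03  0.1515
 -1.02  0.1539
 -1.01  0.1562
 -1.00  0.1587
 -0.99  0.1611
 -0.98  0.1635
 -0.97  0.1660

σ√T = 0.19·√0.25 = 0.0950
d₁ = [ln(110/100) + (0.075 − 0.054 + ½·0.19²)·0.25] / (σ√T) = (0.0953 + 0.0098) / 0.0950 = 1.1060 which rounds to 1.11
d₂ = 1.1060 − 0.0950 = 1.0110 which rounds to 1.01
e^(−qT) = e^(−0.054·0.25) = 0.9866;  e^(−rT) = e^(−0.075·0.25) = 0.9814
P = 100·0.9814·N(-1.01) − 110·0.9866·N(-1.11) = 100·0.9814·0.1562 − 110·0.9866·0.1335 = 15.3295 − 14.4882 = 0.8412

$0.84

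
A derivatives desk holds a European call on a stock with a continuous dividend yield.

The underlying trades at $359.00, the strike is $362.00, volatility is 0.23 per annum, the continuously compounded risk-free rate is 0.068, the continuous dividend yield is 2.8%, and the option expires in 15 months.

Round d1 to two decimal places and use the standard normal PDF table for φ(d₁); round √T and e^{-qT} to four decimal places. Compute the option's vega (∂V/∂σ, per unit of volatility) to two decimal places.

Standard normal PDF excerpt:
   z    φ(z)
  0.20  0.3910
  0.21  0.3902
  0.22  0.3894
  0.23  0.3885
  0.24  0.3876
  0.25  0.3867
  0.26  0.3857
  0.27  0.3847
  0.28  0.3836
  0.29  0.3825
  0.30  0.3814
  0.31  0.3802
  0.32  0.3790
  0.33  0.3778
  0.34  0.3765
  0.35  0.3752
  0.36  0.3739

T = 1.25;  σ√T = 0.2571
d₁ = [ln(359/362) + (0.068 − 0.028 + 0.23²/2)·1.25] / 0.2571 = [-0.0083 + 0.0831] / 0.2571 = 0.2907 ≈ 0.29
√T = √1.25 = 1.1180
φ(d₁) = φ(0.29) = 0.3825
e^(−qT) = e^(−0.028·1.25) = 0.9656
vega = S·e^(−qT)·φ(d₁)·√T = 359·0.9656·0.3825·1.1180 = 148.2398

148.24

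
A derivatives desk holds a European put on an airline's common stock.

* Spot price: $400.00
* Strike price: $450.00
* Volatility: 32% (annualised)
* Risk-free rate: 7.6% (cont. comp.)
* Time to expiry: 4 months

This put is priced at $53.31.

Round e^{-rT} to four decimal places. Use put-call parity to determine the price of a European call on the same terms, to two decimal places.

exp(−rT) = exp(−0.076·0.3333) = 0.9750
Put-call parity: C − P = S − K·e^(−rT) = 400 − 450·0.9750 = 400 − 438.7500 = -38.7500
C = P + (C − P) = 53.31 + (-38.7500) = 14.5600

$14.56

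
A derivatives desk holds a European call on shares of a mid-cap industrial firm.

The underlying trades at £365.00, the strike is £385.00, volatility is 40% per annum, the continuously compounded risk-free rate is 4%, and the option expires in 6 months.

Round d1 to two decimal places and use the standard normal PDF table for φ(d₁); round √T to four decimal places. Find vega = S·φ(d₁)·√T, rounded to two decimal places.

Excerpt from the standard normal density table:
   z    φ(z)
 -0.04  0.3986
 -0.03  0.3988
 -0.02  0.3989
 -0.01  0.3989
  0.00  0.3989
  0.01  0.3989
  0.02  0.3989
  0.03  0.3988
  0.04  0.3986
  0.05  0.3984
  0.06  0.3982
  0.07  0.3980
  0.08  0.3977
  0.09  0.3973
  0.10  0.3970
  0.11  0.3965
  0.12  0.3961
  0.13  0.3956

102.95

T = 0.5;  σ√T = 0.2828
d₁ = [ln(365/385) + (0.04 + 0.4²/2)·0.5] / 0.2828 = [-0.0533 + 0.0600] / 0.2828 = 0.0235 ≈ 0.02
√T = √0.5 = 0.7071
φ(d₁) = φ(0.02) = 0.3989
vega = S·φ(d₁)·√T = 365·0.3989·0.7071 = 102.9527
(Vega is the same for a European call and put with the same parameters.)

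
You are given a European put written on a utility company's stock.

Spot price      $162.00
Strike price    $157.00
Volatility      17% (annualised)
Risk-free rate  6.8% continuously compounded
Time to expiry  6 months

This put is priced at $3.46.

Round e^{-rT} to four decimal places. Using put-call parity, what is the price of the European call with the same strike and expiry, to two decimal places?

exp(−rT) = exp(−0.068·0.5) = 0.9666
Put-call parity: C − P = S − K·e^(−rT) = 162 − 157·0.9666 = 162 − 151.7562 = 10.2438
C = P + (C − P) = 3.46 + (10.2438) = 13.7038

$13.70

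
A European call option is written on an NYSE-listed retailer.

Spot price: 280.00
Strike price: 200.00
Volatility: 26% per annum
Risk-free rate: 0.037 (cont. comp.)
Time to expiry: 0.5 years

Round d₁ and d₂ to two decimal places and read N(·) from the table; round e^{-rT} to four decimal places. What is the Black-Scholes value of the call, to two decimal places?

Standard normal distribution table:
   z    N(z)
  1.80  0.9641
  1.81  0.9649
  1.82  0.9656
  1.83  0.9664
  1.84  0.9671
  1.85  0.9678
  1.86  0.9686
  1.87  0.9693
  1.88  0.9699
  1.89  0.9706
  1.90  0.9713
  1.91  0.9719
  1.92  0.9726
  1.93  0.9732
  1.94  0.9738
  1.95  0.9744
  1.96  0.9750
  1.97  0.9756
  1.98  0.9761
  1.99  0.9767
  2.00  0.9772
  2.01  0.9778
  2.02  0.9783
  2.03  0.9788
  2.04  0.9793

84.04

σ√T = 0.26·√0.5 = 0.1838
d₁ = [ln(280/200) + (0.037 + ½·0.26²)·0.5] / (σ√T) = (0.3365 + 0.0354) / 0.1838 = 2.0227 ⇒ 2.02
d₂ = 2.0227 − 0.1838 = 1.8389 ⇒ 1.84
exp(−rT) = exp(−0.037·0.5) = 0.9817
C = 280·N(2.02) − 200·0.9817·N(1.84) = 280·0.9783 − 200·0.9817·0.9671 = 273.9240 − 189.8804 = 84.0436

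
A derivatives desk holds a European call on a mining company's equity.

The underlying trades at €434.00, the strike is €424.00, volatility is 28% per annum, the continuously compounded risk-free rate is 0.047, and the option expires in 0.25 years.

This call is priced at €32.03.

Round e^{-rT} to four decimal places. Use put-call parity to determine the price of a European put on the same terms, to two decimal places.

€17.07

exp(−rT) = exp(−0.047·0.25) = 0.9883
Put-call parity: C − P = S − K·e^(−rT) = 434 − 424·0.9883 = 434 − 419.0392 = 14.9608
P = C − (C − P) = 32.03 − (14.9608) = 17.0692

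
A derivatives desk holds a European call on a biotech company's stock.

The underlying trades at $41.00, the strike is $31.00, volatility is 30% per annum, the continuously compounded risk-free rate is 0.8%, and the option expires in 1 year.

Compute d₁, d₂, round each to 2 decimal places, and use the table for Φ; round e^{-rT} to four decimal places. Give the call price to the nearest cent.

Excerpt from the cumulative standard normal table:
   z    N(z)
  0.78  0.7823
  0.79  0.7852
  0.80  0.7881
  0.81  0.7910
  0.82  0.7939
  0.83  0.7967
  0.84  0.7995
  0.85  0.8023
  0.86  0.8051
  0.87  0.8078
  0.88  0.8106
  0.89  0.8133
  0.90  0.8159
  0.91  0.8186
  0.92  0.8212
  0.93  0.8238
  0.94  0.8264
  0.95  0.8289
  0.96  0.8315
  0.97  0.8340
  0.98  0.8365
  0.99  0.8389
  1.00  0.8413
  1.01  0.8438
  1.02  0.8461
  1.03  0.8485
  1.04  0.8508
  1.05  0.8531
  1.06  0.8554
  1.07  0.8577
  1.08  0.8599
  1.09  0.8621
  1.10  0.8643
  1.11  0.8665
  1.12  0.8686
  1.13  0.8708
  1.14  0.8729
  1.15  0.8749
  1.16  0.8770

$11.20

T = 1;  σ√T = 0.3000
d₁ = [ln(41/31) + (0.008 + 0.3²/2)·1] / 0.3000 = [0.2796 + 0.0530] / 0.3000 = 1.1086 which rounds to 1.11
d₂ = d₁ − σ√T = 1.1086 − 0.3000 = 0.8086 which rounds to 0.81
e^(−rT) = e^(−0.008·1) = 0.9920
C = 41·N(1.11) − 31·0.9920·N(0.81) = 41·0.8665 − 31·0.9920·0.7910 = 35.5265 − 24.3248 = 11.2017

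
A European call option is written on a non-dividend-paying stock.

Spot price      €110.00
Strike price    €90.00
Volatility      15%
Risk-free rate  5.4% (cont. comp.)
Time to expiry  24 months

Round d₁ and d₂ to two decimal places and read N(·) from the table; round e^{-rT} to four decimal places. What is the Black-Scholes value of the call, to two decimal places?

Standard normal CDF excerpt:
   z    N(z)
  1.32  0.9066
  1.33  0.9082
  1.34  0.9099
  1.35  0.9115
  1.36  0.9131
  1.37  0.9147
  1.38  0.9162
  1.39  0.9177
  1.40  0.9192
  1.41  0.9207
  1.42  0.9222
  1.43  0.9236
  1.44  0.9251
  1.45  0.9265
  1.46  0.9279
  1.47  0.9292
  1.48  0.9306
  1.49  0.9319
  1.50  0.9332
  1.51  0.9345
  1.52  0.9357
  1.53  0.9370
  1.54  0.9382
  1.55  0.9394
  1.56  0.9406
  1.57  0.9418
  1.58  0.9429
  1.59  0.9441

€29.83

T = 2;  σ√T = 0.2121
ln(S/K) + (r + σ²/2)T = ln(110/90) + (0.054 + 0.15²/2)·2 = 0.2007 + 0.1305 = 0.3312
d₁ = 0.3312 / 0.2121 = 1.5612 ⇒ 1.56
d₂ = d₁ − σ√T = 1.5612 − 0.2121 = 1.3490 ⇒ 1.35
e^(−rT) = e^(−0.054·2) = 0.8976
N(d₁) = N(1.56) = 0.9406;  N(d₂) = N(1.35) = 0.9115
C = 110·0.9406 − 90·0.8976·0.9115 = 103.4660 − 73.6346 = 29.8314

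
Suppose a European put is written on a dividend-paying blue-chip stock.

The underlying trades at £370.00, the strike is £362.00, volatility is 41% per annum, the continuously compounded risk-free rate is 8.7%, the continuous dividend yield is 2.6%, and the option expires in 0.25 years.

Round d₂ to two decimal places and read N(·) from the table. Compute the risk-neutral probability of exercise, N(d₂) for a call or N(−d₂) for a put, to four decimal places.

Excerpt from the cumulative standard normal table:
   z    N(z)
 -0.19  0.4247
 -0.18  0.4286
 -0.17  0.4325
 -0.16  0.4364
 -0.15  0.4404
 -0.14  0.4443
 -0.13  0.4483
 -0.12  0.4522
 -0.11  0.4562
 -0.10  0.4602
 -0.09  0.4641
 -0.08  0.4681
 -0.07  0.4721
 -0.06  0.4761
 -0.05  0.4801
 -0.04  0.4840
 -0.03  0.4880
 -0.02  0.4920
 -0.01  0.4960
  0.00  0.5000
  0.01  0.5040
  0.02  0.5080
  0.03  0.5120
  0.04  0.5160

σ√T = 0.41 × 0.5000 = 0.2050
d₁ = [ln(370/362) + (0.087 − 0.026 + ½·0.41²)·0.25] / (σ√T) = (0.0219 + 0.0363) / 0.2050 = 0.2835 ≈ 0.28
d₂ = 0.2835 − 0.2050 = 0.0785 ≈ 0.08
Risk-neutral Pr[S_T < K] = N(−d₂) = N(-0.08) = 0.4681

0.4681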